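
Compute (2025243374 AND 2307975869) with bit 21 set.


Step 1: 2025243374 & 2307975869 = 143704748
Step 2: 143704748 | (1 << 21) = 143704748 | 2097152 = 145801900

145801900


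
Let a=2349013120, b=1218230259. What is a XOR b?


2349013120 ^ 1218230259 = 3298799475

3298799475


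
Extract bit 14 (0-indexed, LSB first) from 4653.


0b1001000101101, position 14 = 0

0


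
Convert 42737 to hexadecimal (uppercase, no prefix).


42737 = A6F1 hex

A6F1


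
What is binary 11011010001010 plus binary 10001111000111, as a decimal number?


11011010001010 + 10001111000111 = 101101001010001 = 23121

23121


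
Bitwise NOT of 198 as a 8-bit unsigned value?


~0b11000110 = 0b111001 = 57 (8-bit unsigned)

57


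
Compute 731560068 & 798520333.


0b101011100110101011100010000100 & 0b101111100110000111010000001101 = 0b101011100110000011000000000100 = 731394052

731394052


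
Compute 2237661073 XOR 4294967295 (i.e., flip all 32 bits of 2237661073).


2237661073 ^ 4294967295 = 2057306222

2057306222


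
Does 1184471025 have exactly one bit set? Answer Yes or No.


0b1000110100110011001011111110001. Multiple bits set => No

No


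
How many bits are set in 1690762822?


0b1100100110001101111111001000110 has 17 set bits

17


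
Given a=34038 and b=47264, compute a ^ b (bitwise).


34038 ^ 47264 = 15446

15446


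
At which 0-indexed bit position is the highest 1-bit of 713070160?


0b101010100000001001011001010000. Highest set bit at position 29

29


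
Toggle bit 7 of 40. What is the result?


40 ^ (1 << 7) = 40 ^ 128 = 168

168


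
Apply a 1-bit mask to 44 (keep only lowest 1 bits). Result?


44 & 1 = 0

0


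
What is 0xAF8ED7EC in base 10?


AF8ED7EC hex = 2945374188 decimal

2945374188


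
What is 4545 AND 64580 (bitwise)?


0b1000111000001 & 0b1111110001000100 = 0b1000001000000 = 4160

4160


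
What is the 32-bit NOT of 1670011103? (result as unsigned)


~0b1100011100010100101100011011111 = 0b10011100011101011010011100100000 = 2624956192 (32-bit unsigned)

2624956192


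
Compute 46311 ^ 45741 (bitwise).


0b1011010011100111 ^ 0b1011001010101101 = 0b11001001010 = 1610

1610


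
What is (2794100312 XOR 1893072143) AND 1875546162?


Step 1: 2794100312 ^ 1893072143 = 3596577623
Step 2: 3596577623 & 1875546162 = 1179254802

1179254802


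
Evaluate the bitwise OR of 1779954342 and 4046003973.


0b1101010000101111111001010100110 | 0b11110001001010010001111100000101 = 0b11111011001111111111111110100111 = 4215275431

4215275431


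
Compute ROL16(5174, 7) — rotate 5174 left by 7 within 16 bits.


Rotate 0b1010000110110 left by 7 (16-bit) = 0b1101100001010 = 6922

6922


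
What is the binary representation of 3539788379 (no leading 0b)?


3539788379 = 11010010111111001110001001011011 in binary

11010010111111001110001001011011


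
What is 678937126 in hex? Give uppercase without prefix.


678937126 = 2877C226 hex

2877C226


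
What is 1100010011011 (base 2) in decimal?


1100010011011 in decimal = 6299

6299


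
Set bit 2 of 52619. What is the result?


52619 | (1 << 2) = 52619 | 4 = 52623

52623


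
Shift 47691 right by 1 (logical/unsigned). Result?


0b1011101001001011 >> 1 = 0b101110100100101 = 23845

23845


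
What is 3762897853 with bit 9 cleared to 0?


3762897853 & ~(1 << 9) = 3762897341

3762897341


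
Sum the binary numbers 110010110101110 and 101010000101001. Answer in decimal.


110010110101110 + 101010000101001 = 1011100111010111 = 47575

47575


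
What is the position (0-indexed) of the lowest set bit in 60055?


0b1110101010010111. Lowest set bit at position 0

0


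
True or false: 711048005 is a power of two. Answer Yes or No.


0b101010011000011011101101000101. Multiple bits set => No

No


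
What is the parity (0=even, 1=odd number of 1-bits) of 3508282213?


0b11010001000111000010001101100101 has 14 ones => parity 0

0


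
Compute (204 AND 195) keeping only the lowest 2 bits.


Step 1: 204 & 195 = 192
Step 2: 192 & 3 = 0

0


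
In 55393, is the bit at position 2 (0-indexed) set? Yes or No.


0b1101100001100001, bit 2 = 0. No

No


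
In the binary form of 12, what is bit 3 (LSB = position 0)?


0b1100, position 3 = 1

1


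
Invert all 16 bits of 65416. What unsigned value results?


65416 ^ 65535 = 119

119


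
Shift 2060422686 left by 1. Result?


0b1111010110011111000111000011110 << 1 = 0b11110101100111110001110000111100 = 4120845372

4120845372


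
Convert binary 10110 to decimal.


10110 in decimal = 22

22


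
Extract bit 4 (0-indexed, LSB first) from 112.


0b1110000, position 4 = 1

1


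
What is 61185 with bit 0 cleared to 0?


61185 & ~(1 << 0) = 61184

61184


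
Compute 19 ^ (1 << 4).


19 ^ (1 << 4) = 19 ^ 16 = 3

3


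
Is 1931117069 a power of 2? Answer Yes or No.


0b1110011000110101000001000001101. Multiple bits set => No

No


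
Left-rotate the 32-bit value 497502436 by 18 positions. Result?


Rotate 0b11101101001110100100011100100 left by 18 (32-bit) = 0b100011100100000111011010011101 = 596670109

596670109


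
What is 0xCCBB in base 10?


CCBB hex = 52411 decimal

52411


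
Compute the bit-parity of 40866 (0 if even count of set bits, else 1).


0b1001111110100010 has 9 ones => parity 1

1


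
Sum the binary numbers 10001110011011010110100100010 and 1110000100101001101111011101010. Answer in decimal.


10001110011011010110100100010 + 1110000100101001101111011101010 = 10000010011000101000110000001100 = 2187496460

2187496460


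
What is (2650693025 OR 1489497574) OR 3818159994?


Step 1: 2650693025 | 1489497574 = 3724541415
Step 2: 3724541415 | 3818159994 = 4294967295

4294967295


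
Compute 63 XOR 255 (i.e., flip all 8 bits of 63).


63 ^ 255 = 192

192


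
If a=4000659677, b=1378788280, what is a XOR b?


4000659677 ^ 1378788280 = 3160120165

3160120165


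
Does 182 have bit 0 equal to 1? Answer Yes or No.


0b10110110, bit 0 = 0. No

No


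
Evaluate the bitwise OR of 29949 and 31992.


0b111010011111101 | 0b111110011111000 = 0b111110011111101 = 31997

31997


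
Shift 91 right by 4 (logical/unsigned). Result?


0b1011011 >> 4 = 0b101 = 5

5


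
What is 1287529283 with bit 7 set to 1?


1287529283 | (1 << 7) = 1287529283 | 128 = 1287529411

1287529411


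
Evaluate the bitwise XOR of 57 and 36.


0b111001 ^ 0b100100 = 0b11101 = 29

29


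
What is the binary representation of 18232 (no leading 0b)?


18232 = 100011100111000 in binary

100011100111000


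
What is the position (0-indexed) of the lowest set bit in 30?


0b11110. Lowest set bit at position 1

1


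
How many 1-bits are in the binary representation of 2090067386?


0b1111100100100111110010110111010 has 19 set bits

19


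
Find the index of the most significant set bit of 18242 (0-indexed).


0b100011101000010. Highest set bit at position 14

14


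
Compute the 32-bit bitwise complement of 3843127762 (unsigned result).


~0b11100101000100010111100111010010 = 0b11010111011101000011000101101 = 451839533 (32-bit unsigned)

451839533


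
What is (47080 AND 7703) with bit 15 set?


Step 1: 47080 & 7703 = 5632
Step 2: 5632 | (1 << 15) = 5632 | 32768 = 38400

38400


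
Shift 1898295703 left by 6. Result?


0b1110001001001011011000110010111 << 6 = 0b1110001001001011011000110010111000000 = 121490924992

121490924992


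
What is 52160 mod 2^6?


52160 & 63 = 0

0


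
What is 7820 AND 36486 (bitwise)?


0b1111010001100 & 0b1000111010000110 = 0b111010000100 = 3716

3716


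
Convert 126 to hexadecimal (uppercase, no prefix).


126 = 7E hex

7E


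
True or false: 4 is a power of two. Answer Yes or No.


0b100. Only one bit set => Yes

Yes


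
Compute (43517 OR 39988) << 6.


Step 1: 43517 | 39988 = 48637
Step 2: 48637 << 6 = 3112768

3112768


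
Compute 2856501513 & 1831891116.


0b10101010010000101100000100001001 & 0b1101101001100000111000010101100 = 0b101000000000000100000000001000 = 671105032

671105032


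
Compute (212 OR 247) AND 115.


Step 1: 212 | 247 = 247
Step 2: 247 & 115 = 115

115


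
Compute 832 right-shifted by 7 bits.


0b1101000000 >> 7 = 0b110 = 6

6


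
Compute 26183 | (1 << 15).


26183 | (1 << 15) = 26183 | 32768 = 58951

58951


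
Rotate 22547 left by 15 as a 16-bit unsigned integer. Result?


Rotate 0b101100000010011 left by 15 (16-bit) = 0b1010110000001001 = 44041

44041


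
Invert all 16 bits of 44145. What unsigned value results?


44145 ^ 65535 = 21390

21390


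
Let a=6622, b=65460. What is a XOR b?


6622 ^ 65460 = 58986

58986


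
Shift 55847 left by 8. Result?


0b1101101000100111 << 8 = 0b110110100010011100000000 = 14296832

14296832


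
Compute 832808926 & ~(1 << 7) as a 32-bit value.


832808926 & ~(1 << 7) = 832808798

832808798


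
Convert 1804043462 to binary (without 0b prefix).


1804043462 = 1101011100001111000010011000110 in binary

1101011100001111000010011000110


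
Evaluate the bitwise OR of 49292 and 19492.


0b1100000010001100 | 0b100110000100100 = 0b1100110010101100 = 52396

52396


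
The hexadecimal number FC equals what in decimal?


FC hex = 252 decimal

252


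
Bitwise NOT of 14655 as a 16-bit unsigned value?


~0b11100100111111 = 0b1100011011000000 = 50880 (16-bit unsigned)

50880


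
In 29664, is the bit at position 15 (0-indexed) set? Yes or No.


0b111001111100000, bit 15 = 0. No

No


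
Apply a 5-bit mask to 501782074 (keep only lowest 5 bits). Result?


501782074 & 31 = 26

26


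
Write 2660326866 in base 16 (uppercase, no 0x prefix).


2660326866 = 9E915DD2 hex

9E915DD2


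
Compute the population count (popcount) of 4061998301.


0b11110010000111010010110011011101 has 18 set bits

18


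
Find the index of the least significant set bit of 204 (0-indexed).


0b11001100. Lowest set bit at position 2

2


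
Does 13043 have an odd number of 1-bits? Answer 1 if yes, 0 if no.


0b11001011110011 has 9 ones => parity 1

1


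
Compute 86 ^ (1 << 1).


86 ^ (1 << 1) = 86 ^ 2 = 84

84


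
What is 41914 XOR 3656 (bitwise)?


0b1010001110111010 ^ 0b111001001000 = 0b1010110111110010 = 44530

44530


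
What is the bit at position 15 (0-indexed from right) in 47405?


0b1011100100101101, position 15 = 1

1


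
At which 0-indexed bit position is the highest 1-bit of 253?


0b11111101. Highest set bit at position 7

7


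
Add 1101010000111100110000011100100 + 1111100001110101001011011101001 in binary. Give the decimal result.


1101010000111100110000011100100 + 1111100001110101001011011101001 = 11100110010110001111011111001101 = 3864590285

3864590285


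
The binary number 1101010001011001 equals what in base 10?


1101010001011001 in decimal = 54361

54361


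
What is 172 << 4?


0b10101100 << 4 = 0b101011000000 = 2752

2752


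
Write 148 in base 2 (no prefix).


148 = 10010100 in binary

10010100


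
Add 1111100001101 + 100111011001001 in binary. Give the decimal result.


1111100001101 + 100111011001001 = 110110111010110 = 28118

28118


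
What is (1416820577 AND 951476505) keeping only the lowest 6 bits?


Step 1: 1416820577 & 951476505 = 271737089
Step 2: 271737089 & 63 = 1

1


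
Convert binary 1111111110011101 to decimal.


1111111110011101 in decimal = 65437

65437


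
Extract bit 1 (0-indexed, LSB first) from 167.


0b10100111, position 1 = 1

1


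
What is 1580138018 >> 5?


0b1011110001011101111111000100010 >> 5 = 0b10111100010111011111110001 = 49379313

49379313


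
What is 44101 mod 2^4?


44101 & 15 = 5

5


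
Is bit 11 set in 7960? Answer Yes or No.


0b1111100011000, bit 11 = 1. Yes

Yes


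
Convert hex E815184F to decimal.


E815184F hex = 3893696591 decimal

3893696591


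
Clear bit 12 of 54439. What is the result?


54439 & ~(1 << 12) = 50343

50343


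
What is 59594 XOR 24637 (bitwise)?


0b1110100011001010 ^ 0b110000000111101 = 0b1000100011110111 = 35063

35063


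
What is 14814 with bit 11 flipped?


14814 ^ (1 << 11) = 14814 ^ 2048 = 12766

12766


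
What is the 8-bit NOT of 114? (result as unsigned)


~0b1110010 = 0b10001101 = 141 (8-bit unsigned)

141


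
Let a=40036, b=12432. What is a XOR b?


40036 ^ 12432 = 44276

44276


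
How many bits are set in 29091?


0b111000110100011 has 8 set bits

8


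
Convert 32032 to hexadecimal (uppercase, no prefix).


32032 = 7D20 hex

7D20


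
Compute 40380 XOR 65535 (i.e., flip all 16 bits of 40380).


40380 ^ 65535 = 25155

25155


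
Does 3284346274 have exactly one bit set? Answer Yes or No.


0b11000011110000110010010110100010. Multiple bits set => No

No


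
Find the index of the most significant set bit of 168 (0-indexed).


0b10101000. Highest set bit at position 7

7


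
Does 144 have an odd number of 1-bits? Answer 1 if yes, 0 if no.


0b10010000 has 2 ones => parity 0

0


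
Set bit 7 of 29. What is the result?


29 | (1 << 7) = 29 | 128 = 157

157


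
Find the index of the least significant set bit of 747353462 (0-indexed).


0b101100100010111011010101110110. Lowest set bit at position 1

1


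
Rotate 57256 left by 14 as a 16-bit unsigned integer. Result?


Rotate 0b1101111110101000 left by 14 (16-bit) = 0b11011111101010 = 14314

14314


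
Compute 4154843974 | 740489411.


0b11110111101001011110001101000110 | 0b101100001000101111100011000011 = 0b11111111101001111111101111000111 = 4289199047

4289199047


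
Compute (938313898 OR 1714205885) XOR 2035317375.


Step 1: 938313898 | 1714205885 = 2012069055
Step 2: 2012069055 ^ 2035317375 = 247318208

247318208


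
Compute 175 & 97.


0b10101111 & 0b1100001 = 0b100001 = 33

33


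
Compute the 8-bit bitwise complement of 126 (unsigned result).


~0b1111110 = 0b10000001 = 129 (8-bit unsigned)

129


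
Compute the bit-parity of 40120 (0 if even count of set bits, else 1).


0b1001110010111000 has 8 ones => parity 0

0


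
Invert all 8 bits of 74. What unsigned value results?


74 ^ 255 = 181

181


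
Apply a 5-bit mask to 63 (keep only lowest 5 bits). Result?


63 & 31 = 31

31


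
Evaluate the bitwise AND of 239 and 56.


0b11101111 & 0b111000 = 0b101000 = 40

40


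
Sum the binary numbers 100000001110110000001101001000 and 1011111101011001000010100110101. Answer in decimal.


100000001110110000001101001000 + 1011111101011001000010100110101 = 1111111111001111000100001111101 = 2145880189

2145880189


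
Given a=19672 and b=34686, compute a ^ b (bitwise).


19672 ^ 34686 = 52134

52134


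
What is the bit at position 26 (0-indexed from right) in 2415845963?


0b10001111111111101110001001001011, position 26 = 1

1


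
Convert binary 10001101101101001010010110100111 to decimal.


10001101101101001010010110100111 in decimal = 2377426343

2377426343


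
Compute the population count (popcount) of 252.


0b11111100 has 6 set bits

6


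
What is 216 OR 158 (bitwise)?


0b11011000 | 0b10011110 = 0b11011110 = 222

222


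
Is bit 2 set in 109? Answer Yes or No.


0b1101101, bit 2 = 1. Yes

Yes


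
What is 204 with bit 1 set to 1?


204 | (1 << 1) = 204 | 2 = 206

206


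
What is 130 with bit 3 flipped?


130 ^ (1 << 3) = 130 ^ 8 = 138

138


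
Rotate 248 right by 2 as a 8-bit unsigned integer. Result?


Rotate 0b11111000 right by 2 (8-bit) = 0b111110 = 62

62


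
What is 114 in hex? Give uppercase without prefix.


114 = 72 hex

72


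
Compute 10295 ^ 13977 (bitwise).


0b10100000110111 ^ 0b11011010011001 = 0b1111010101110 = 7854

7854


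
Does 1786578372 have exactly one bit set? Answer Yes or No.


0b1101010011111010000010111000100. Multiple bits set => No

No


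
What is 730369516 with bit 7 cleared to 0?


730369516 & ~(1 << 7) = 730369388

730369388


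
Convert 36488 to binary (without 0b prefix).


36488 = 1000111010001000 in binary

1000111010001000


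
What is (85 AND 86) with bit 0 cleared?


Step 1: 85 & 86 = 84
Step 2: 84 & ~(1 << 0) = 84

84


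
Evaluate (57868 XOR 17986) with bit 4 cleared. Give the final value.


Step 1: 57868 ^ 17986 = 42062
Step 2: 42062 & ~(1 << 4) = 42062

42062


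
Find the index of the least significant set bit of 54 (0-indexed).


0b110110. Lowest set bit at position 1

1


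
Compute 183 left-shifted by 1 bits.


0b10110111 << 1 = 0b101101110 = 366

366


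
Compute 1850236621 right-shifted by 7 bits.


0b1101110010010000101111011001101 >> 7 = 0b110111001001000010111101 = 14454973

14454973


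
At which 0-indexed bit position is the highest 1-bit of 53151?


0b1100111110011111. Highest set bit at position 15

15


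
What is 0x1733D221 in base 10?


1733D221 hex = 389272097 decimal

389272097


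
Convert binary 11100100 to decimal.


11100100 in decimal = 228

228


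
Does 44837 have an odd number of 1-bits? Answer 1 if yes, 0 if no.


0b1010111100100101 has 9 ones => parity 1

1


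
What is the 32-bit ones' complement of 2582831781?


2582831781 ^ 4294967295 = 1712135514

1712135514


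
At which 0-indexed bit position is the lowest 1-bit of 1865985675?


0b1101111001110001010111010001011. Lowest set bit at position 0

0


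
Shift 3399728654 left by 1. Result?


0b11001010101000111011111000001110 << 1 = 0b110010101010001110111110000011100 = 6799457308

6799457308


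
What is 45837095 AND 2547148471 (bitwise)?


0b10101110110110101100100111 & 0b10010111110100100110011010110111 = 0b10100100100110001000100111 = 43147815

43147815


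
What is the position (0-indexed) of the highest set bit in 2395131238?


0b10001110110000101100110101100110. Highest set bit at position 31

31


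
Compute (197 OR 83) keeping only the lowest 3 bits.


Step 1: 197 | 83 = 215
Step 2: 215 & 7 = 7

7


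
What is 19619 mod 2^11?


19619 & 2047 = 1187

1187


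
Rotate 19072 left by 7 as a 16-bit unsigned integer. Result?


Rotate 0b100101010000000 left by 7 (16-bit) = 0b100000000100101 = 16421

16421


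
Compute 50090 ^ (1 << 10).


50090 ^ (1 << 10) = 50090 ^ 1024 = 51114

51114


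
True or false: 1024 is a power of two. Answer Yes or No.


0b10000000000. Only one bit set => Yes

Yes


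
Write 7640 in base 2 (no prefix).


7640 = 1110111011000 in binary

1110111011000


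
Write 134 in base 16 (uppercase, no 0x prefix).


134 = 86 hex

86


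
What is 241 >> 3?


0b11110001 >> 3 = 0b11110 = 30

30


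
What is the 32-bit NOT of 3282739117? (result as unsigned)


~0b11000011101010101001111110101101 = 0b111100010101010110000001010010 = 1012228178 (32-bit unsigned)

1012228178


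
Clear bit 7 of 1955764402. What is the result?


1955764402 & ~(1 << 7) = 1955764274

1955764274


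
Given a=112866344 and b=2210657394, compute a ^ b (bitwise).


112866344 ^ 2210657394 = 2239348826

2239348826


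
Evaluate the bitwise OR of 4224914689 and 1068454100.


0b11111011110100110001010100000001 | 0b111111101011110101000011010100 = 0b11111111111111110101010111010101 = 4294923733

4294923733


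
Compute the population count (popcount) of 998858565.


0b111011100010010101111101000101 has 17 set bits

17


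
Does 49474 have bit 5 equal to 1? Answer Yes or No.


0b1100000101000010, bit 5 = 0. No

No


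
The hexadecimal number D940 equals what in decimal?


D940 hex = 55616 decimal

55616


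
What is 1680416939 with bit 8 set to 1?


1680416939 | (1 << 8) = 1680416939 | 256 = 1680417195

1680417195


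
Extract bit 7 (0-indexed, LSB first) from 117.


0b1110101, position 7 = 0

0


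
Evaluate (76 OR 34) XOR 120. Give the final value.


Step 1: 76 | 34 = 110
Step 2: 110 ^ 120 = 22

22


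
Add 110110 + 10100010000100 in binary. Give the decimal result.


110110 + 10100010000100 = 10100010111010 = 10426

10426


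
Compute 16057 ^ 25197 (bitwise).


0b11111010111001 ^ 0b110001001101101 = 0b101110011010100 = 23764

23764


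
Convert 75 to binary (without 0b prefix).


75 = 1001011 in binary

1001011


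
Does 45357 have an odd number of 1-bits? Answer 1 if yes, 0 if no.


0b1011000100101101 has 8 ones => parity 0

0


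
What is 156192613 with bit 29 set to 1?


156192613 | (1 << 29) = 156192613 | 536870912 = 693063525

693063525


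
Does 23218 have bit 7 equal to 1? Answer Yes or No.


0b101101010110010, bit 7 = 1. Yes

Yes


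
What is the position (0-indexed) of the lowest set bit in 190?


0b10111110. Lowest set bit at position 1

1


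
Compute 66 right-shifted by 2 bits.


0b1000010 >> 2 = 0b10000 = 16

16


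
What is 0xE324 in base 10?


E324 hex = 58148 decimal

58148


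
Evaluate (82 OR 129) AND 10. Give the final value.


Step 1: 82 | 129 = 211
Step 2: 211 & 10 = 2

2


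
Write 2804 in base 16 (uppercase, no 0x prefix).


2804 = AF4 hex

AF4


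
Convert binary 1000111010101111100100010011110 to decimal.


1000111010101111100100010011110 in decimal = 1196935326

1196935326


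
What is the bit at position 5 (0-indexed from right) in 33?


0b100001, position 5 = 1

1


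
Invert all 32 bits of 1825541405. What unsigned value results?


1825541405 ^ 4294967295 = 2469425890

2469425890


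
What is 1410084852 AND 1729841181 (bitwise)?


0b1010100000011000010111111110100 & 0b1100111000110110100100000011101 = 0b1000100000010000000100000010100 = 1141377044

1141377044


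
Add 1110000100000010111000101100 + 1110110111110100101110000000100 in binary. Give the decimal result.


1110000100000010111000101100 + 1110110111110100101110000000100 = 10000101000010101000101000110000 = 2232060464

2232060464


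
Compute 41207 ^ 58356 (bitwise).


0b1010000011110111 ^ 0b1110001111110100 = 0b100001100000011 = 17155

17155


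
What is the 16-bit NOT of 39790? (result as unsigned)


~0b1001101101101110 = 0b110010010010001 = 25745 (16-bit unsigned)

25745


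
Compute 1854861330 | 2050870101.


0b1101110100011101111000000010010 | 0b1111010001111011100101101010101 = 0b1111110101111111111101101010111 = 2126510935

2126510935


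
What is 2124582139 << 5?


0b1111110101000101000110011111011 << 5 = 0b111111010100010100011001111101100000 = 67986628448

67986628448


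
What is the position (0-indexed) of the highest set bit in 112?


0b1110000. Highest set bit at position 6

6


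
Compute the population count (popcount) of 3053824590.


0b10110110000001011010101001001110 has 15 set bits

15


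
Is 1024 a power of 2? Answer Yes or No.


0b10000000000. Only one bit set => Yes

Yes


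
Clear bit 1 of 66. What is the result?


66 & ~(1 << 1) = 64

64


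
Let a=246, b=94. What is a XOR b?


246 ^ 94 = 168

168


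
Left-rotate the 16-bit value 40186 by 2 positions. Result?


Rotate 0b1001110011111010 left by 2 (16-bit) = 0b111001111101010 = 29674

29674


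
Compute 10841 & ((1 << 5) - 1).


10841 & 31 = 25

25


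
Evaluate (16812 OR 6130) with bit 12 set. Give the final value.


Step 1: 16812 | 6130 = 22526
Step 2: 22526 | (1 << 12) = 22526 | 4096 = 22526

22526


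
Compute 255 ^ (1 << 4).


255 ^ (1 << 4) = 255 ^ 16 = 239

239


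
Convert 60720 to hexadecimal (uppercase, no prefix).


60720 = ED30 hex

ED30


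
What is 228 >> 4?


0b11100100 >> 4 = 0b1110 = 14

14


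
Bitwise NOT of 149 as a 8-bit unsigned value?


~0b10010101 = 0b1101010 = 106 (8-bit unsigned)

106


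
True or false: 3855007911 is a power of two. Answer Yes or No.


0b11100101110001101100000010100111. Multiple bits set => No

No


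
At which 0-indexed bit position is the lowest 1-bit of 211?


0b11010011. Lowest set bit at position 0

0


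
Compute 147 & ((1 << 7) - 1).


147 & 127 = 19

19


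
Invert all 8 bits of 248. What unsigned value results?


248 ^ 255 = 7

7


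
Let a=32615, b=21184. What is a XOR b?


32615 ^ 21184 = 11687

11687


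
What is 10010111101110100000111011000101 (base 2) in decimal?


10010111101110100000111011000101 in decimal = 2545553093

2545553093


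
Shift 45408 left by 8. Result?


0b1011000101100000 << 8 = 0b101100010110000000000000 = 11624448

11624448


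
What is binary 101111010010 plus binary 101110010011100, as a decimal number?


101111010010 + 101110010011100 = 110100001101110 = 26734

26734


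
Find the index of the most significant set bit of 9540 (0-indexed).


0b10010101000100. Highest set bit at position 13

13


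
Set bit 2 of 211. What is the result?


211 | (1 << 2) = 211 | 4 = 215

215


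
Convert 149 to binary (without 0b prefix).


149 = 10010101 in binary

10010101


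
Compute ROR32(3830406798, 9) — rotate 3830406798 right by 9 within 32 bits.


Rotate 0b11100100010011110101111010001110 right by 9 (32-bit) = 0b1000111011100100010011110101111 = 1198663599

1198663599


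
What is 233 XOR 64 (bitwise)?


0b11101001 ^ 0b1000000 = 0b10101001 = 169

169


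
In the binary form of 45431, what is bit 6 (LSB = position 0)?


0b1011000101110111, position 6 = 1

1


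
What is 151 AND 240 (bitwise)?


0b10010111 & 0b11110000 = 0b10010000 = 144

144


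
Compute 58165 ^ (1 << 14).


58165 ^ (1 << 14) = 58165 ^ 16384 = 41781

41781


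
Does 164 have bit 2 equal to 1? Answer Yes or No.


0b10100100, bit 2 = 1. Yes

Yes


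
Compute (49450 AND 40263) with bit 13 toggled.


Step 1: 49450 & 40263 = 33026
Step 2: 33026 ^ (1 << 13) = 33026 ^ 8192 = 41218

41218


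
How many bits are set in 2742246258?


0b10100011011100110101101101110010 has 18 set bits

18


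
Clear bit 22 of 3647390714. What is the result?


3647390714 & ~(1 << 22) = 3643196410

3643196410


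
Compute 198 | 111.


0b11000110 | 0b1101111 = 0b11101111 = 239

239


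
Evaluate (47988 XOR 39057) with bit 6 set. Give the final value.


Step 1: 47988 ^ 39057 = 9189
Step 2: 9189 | (1 << 6) = 9189 | 64 = 9189

9189


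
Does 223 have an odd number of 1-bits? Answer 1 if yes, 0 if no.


0b11011111 has 7 ones => parity 1

1


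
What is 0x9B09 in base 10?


9B09 hex = 39689 decimal

39689


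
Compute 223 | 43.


0b11011111 | 0b101011 = 0b11111111 = 255

255


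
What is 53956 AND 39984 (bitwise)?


0b1101001011000100 & 0b1001110000110000 = 0b1001000000000000 = 36864

36864


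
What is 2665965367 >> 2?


0b10011110111001110110011100110111 >> 2 = 0b100111101110011101100111001101 = 666491341

666491341


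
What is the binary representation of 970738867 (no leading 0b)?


970738867 = 111001110111000100110010110011 in binary

111001110111000100110010110011


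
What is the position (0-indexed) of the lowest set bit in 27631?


0b110101111101111. Lowest set bit at position 0

0


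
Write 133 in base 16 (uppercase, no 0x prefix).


133 = 85 hex

85


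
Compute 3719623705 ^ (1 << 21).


3719623705 ^ (1 << 21) = 3719623705 ^ 2097152 = 3717526553

3717526553


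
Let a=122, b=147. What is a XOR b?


122 ^ 147 = 233

233


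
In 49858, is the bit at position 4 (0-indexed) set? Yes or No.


0b1100001011000010, bit 4 = 0. No

No


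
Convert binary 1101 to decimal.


1101 in decimal = 13

13


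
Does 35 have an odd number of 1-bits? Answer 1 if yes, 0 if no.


0b100011 has 3 ones => parity 1

1


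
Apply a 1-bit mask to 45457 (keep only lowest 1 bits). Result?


45457 & 1 = 1

1


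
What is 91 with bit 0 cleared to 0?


91 & ~(1 << 0) = 90

90


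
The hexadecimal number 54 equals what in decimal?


54 hex = 84 decimal

84


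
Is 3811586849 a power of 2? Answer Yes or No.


0b11100011001100000011001100100001. Multiple bits set => No

No


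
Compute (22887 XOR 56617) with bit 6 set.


Step 1: 22887 ^ 56617 = 33870
Step 2: 33870 | (1 << 6) = 33870 | 64 = 33870

33870


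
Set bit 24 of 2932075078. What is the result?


2932075078 | (1 << 24) = 2932075078 | 16777216 = 2948852294

2948852294


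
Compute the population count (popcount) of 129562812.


0b111101110001111100010111100 has 17 set bits

17


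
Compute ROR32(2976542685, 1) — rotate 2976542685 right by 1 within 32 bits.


Rotate 0b10110001011010100110111111011101 right by 1 (32-bit) = 0b11011000101101010011011111101110 = 3635754990

3635754990


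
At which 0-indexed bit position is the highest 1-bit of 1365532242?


0b1010001011001000101111001010010. Highest set bit at position 30

30


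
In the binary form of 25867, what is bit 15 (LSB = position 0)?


0b110010100001011, position 15 = 0

0


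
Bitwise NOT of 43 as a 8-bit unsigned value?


~0b101011 = 0b11010100 = 212 (8-bit unsigned)

212


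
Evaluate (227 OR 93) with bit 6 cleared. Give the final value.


Step 1: 227 | 93 = 255
Step 2: 255 & ~(1 << 6) = 191

191


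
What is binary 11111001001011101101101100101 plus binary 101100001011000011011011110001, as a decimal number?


11111001001011101101101100101 + 101100001011000011011011110001 = 1001011010100100001001001010110 = 1263669846

1263669846


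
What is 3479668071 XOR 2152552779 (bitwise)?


0b11001111011001111000010101100111 ^ 0b10000000010011010101100101001011 = 0b1001111001010101101110000101100 = 1328208940

1328208940


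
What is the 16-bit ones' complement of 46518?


46518 ^ 65535 = 19017

19017


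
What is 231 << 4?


0b11100111 << 4 = 0b111001110000 = 3696

3696


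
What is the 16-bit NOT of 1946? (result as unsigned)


~0b11110011010 = 0b1111100001100101 = 63589 (16-bit unsigned)

63589


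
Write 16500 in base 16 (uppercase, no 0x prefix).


16500 = 4074 hex

4074


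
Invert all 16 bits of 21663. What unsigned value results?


21663 ^ 65535 = 43872

43872


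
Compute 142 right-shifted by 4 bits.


0b10001110 >> 4 = 0b1000 = 8

8


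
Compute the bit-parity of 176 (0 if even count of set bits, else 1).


0b10110000 has 3 ones => parity 1

1


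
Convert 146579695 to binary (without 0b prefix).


146579695 = 1000101111001010000011101111 in binary

1000101111001010000011101111


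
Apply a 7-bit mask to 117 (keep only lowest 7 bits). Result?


117 & 127 = 117

117


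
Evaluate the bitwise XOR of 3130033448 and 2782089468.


0b10111010100100001000010100101000 ^ 0b10100101110100110101000011111100 = 0b11111010000111101010111010100 = 524539348

524539348


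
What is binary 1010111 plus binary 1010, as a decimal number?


1010111 + 1010 = 1100001 = 97

97


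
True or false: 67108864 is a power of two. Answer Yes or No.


0b100000000000000000000000000. Only one bit set => Yes

Yes


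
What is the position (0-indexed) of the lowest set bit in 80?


0b1010000. Lowest set bit at position 4

4


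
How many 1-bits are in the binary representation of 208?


0b11010000 has 3 set bits

3


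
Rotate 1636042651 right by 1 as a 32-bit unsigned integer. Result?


Rotate 0b1100001100001000000011110011011 right by 1 (32-bit) = 0b10110000110000100000001111001101 = 2965504973

2965504973


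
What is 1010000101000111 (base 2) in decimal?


1010000101000111 in decimal = 41287

41287


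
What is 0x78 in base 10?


78 hex = 120 decimal

120


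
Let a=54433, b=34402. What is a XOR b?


54433 ^ 34402 = 21187

21187


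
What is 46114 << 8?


0b1011010000100010 << 8 = 0b101101000010001000000000 = 11805184

11805184


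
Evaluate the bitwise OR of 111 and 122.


0b1101111 | 0b1111010 = 0b1111111 = 127

127


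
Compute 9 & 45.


0b1001 & 0b101101 = 0b1001 = 9

9


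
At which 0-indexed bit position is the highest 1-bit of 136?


0b10001000. Highest set bit at position 7

7


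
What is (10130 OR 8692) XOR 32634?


Step 1: 10130 | 8692 = 10230
Step 2: 10230 ^ 32634 = 22668

22668


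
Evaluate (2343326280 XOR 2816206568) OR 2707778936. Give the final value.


Step 1: 2343326280 ^ 2816206568 = 746042528
Step 2: 746042528 | 2707778936 = 2910322168

2910322168


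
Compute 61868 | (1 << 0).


61868 | (1 << 0) = 61868 | 1 = 61869

61869


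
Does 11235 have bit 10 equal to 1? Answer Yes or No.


0b10101111100011, bit 10 = 0. No

No


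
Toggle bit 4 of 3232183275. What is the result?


3232183275 ^ (1 << 4) = 3232183275 ^ 16 = 3232183291

3232183291


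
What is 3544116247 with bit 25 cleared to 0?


3544116247 & ~(1 << 25) = 3510561815

3510561815


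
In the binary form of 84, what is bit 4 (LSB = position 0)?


0b1010100, position 4 = 1

1


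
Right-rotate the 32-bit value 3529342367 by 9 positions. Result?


Rotate 0b11010010010111010111110110011111 right by 9 (32-bit) = 0b11001111111010010010111010111110 = 3488165566

3488165566


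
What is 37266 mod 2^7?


37266 & 127 = 18

18


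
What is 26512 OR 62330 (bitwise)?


0b110011110010000 | 0b1111001101111010 = 0b1111011111111010 = 63482

63482


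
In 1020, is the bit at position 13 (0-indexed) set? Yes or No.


0b1111111100, bit 13 = 0. No

No


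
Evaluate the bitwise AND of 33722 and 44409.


0b1000001110111010 & 0b1010110101111001 = 0b1000000100111000 = 33080

33080


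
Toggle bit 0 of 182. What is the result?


182 ^ (1 << 0) = 182 ^ 1 = 183

183


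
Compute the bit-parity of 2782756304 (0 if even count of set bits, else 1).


0b10100101110111010111110111010000 has 19 ones => parity 1

1


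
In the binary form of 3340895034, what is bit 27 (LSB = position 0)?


0b11000111001000100000001100111010, position 27 = 0

0


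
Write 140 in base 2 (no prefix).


140 = 10001100 in binary

10001100


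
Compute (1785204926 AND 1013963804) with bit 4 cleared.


Step 1: 1785204926 & 1013963804 = 677908508
Step 2: 677908508 & ~(1 << 4) = 677908492

677908492


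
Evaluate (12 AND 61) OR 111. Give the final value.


Step 1: 12 & 61 = 12
Step 2: 12 | 111 = 111

111


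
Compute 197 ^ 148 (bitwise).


0b11000101 ^ 0b10010100 = 0b1010001 = 81

81


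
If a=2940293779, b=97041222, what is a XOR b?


2940293779 ^ 97041222 = 2861165013

2861165013


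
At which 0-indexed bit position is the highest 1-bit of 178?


0b10110010. Highest set bit at position 7

7


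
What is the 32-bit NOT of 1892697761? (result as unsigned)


~0b1110000110100000100011010100001 = 0b10001111001011111011100101011110 = 2402269534 (32-bit unsigned)

2402269534


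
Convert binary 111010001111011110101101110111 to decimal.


111010001111011110101101110111 in decimal = 977136503

977136503


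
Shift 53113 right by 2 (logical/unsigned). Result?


0b1100111101111001 >> 2 = 0b11001111011110 = 13278

13278


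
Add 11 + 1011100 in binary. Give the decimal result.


11 + 1011100 = 1011111 = 95

95


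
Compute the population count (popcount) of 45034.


0b1010111111101010 has 11 set bits

11


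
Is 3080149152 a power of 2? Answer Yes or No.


0b10110111100101110101100010100000. Multiple bits set => No

No


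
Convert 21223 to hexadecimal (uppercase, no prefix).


21223 = 52E7 hex

52E7


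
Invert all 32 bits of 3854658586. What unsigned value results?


3854658586 ^ 4294967295 = 440308709

440308709


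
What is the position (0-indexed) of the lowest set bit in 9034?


0b10001101001010. Lowest set bit at position 1

1


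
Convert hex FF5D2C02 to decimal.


FF5D2C02 hex = 4284296194 decimal

4284296194


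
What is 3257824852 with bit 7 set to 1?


3257824852 | (1 << 7) = 3257824852 | 128 = 3257824980

3257824980


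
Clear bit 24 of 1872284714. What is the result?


1872284714 & ~(1 << 24) = 1855507498

1855507498


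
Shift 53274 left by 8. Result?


0b1101000000011010 << 8 = 0b110100000001101000000000 = 13638144

13638144


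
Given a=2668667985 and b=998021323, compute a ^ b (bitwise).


2668667985 ^ 998021323 = 2758556826

2758556826


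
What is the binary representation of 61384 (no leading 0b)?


61384 = 1110111111001000 in binary

1110111111001000


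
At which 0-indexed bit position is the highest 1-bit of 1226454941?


0b1001001000110100011011110011101. Highest set bit at position 30

30


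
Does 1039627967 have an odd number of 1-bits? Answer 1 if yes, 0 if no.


0b111101111101110111011010111111 has 24 ones => parity 0

0


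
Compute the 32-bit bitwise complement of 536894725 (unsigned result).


~0b100000000000000101110100000101 = 0b11011111111111111010001011111010 = 3758072570 (32-bit unsigned)

3758072570


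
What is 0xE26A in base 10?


E26A hex = 57962 decimal

57962


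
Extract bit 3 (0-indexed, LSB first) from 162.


0b10100010, position 3 = 0

0


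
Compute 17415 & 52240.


0b100010000000111 & 0b1100110000010000 = 0b100010000000000 = 17408

17408


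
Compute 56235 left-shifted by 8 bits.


0b1101101110101011 << 8 = 0b110110111010101100000000 = 14396160

14396160


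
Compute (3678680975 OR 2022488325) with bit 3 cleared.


Step 1: 3678680975 | 2022488325 = 4224499599
Step 2: 4224499599 & ~(1 << 3) = 4224499591

4224499591


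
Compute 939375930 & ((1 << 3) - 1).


939375930 & 7 = 2

2


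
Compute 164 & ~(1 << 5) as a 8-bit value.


164 & ~(1 << 5) = 132

132


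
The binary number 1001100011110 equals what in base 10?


1001100011110 in decimal = 4894

4894


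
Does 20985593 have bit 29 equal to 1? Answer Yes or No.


0b1010000000011011011111001, bit 29 = 0. No

No


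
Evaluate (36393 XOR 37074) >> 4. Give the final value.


Step 1: 36393 ^ 37074 = 7931
Step 2: 7931 >> 4 = 495

495


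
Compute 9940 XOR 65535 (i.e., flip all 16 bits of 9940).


9940 ^ 65535 = 55595

55595


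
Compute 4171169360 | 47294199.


0b11111000100111101111111001010000 | 0b10110100011010011011110111 = 0b11111010110111111111111011110111 = 4208983799

4208983799


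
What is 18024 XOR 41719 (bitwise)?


0b100011001101000 ^ 0b1010001011110111 = 0b1110010010011111 = 58527

58527


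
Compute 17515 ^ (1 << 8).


17515 ^ (1 << 8) = 17515 ^ 256 = 17771

17771


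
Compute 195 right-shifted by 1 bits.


0b11000011 >> 1 = 0b1100001 = 97

97


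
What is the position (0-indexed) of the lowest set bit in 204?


0b11001100. Lowest set bit at position 2

2


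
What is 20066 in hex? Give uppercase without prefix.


20066 = 4E62 hex

4E62


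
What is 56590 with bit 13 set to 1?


56590 | (1 << 13) = 56590 | 8192 = 64782

64782
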